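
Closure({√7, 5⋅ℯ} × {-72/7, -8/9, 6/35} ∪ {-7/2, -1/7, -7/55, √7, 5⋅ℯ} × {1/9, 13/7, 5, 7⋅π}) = ({√7, 5⋅ℯ} × {-72/7, -8/9, 6/35}) ∪ ({-7/2, -1/7, -7/55, √7, 5⋅ℯ} × {1/9, 13/7, 5, 7⋅π})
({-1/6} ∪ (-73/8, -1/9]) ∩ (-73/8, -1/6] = (-73/8, -1/6]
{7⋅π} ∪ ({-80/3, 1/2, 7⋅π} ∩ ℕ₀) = {7⋅π}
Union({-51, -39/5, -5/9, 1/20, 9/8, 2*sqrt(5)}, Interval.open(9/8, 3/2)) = Union({-51, -39/5, -5/9, 1/20, 2*sqrt(5)}, Interval.Ropen(9/8, 3/2))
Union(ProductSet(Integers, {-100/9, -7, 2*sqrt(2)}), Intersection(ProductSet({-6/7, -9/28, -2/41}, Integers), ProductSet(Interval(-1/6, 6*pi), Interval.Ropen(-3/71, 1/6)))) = Union(ProductSet({-2/41}, Range(0, 1, 1)), ProductSet(Integers, {-100/9, -7, 2*sqrt(2)}))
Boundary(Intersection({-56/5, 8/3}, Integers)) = EmptySet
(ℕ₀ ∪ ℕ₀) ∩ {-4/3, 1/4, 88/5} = ∅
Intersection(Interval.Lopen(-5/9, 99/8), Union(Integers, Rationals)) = Intersection(Interval.Lopen(-5/9, 99/8), Rationals)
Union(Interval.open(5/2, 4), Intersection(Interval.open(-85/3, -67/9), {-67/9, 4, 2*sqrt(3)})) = Interval.open(5/2, 4)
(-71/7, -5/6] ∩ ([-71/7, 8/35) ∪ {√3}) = (-71/7, -5/6]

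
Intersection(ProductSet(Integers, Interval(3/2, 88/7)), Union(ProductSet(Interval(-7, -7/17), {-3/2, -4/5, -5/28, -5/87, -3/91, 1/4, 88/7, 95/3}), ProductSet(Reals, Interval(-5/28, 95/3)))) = ProductSet(Integers, Interval(3/2, 88/7))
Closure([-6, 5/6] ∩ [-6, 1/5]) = [-6, 1/5]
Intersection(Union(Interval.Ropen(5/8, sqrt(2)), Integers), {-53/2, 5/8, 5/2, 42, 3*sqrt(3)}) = {5/8, 42}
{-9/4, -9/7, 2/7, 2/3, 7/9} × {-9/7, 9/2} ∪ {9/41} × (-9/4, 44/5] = ({9/41} × (-9/4, 44/5]) ∪ ({-9/4, -9/7, 2/7, 2/3, 7/9} × {-9/7, 9/2})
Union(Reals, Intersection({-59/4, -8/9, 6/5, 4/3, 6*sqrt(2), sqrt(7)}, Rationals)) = Reals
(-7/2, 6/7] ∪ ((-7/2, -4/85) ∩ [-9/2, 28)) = (-7/2, 6/7]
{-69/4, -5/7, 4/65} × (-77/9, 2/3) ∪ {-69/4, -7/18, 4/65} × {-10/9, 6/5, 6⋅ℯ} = ({-69/4, -5/7, 4/65} × (-77/9, 2/3)) ∪ ({-69/4, -7/18, 4/65} × {-10/9, 6/5, 6⋅ℯ})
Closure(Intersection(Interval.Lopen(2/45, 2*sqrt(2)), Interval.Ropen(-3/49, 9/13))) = Interval(2/45, 9/13)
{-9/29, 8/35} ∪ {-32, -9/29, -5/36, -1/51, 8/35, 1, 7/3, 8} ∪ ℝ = ℝ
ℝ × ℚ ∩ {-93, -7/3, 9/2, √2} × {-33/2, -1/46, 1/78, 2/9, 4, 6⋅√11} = {-93, -7/3, 9/2, √2} × {-33/2, -1/46, 1/78, 2/9, 4}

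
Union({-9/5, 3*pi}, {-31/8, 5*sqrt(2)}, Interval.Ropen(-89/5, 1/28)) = Union({5*sqrt(2), 3*pi}, Interval.Ropen(-89/5, 1/28))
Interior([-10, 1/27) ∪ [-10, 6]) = (-10, 6)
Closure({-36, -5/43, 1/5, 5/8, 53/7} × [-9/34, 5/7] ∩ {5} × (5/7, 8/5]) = ∅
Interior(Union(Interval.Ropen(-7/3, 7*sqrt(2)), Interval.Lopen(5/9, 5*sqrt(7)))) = Interval.open(-7/3, 5*sqrt(7))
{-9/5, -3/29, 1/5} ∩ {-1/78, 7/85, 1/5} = {1/5}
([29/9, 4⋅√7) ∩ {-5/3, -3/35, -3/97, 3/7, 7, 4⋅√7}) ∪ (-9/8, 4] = (-9/8, 4] ∪ {7}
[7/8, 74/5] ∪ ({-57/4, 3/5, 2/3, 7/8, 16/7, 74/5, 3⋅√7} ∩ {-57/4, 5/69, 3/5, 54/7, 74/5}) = {-57/4, 3/5} ∪ [7/8, 74/5]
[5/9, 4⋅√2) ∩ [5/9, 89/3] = [5/9, 4⋅√2)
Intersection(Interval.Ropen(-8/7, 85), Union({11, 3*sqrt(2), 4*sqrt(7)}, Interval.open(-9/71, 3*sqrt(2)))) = Union({11, 4*sqrt(7)}, Interval.Lopen(-9/71, 3*sqrt(2)))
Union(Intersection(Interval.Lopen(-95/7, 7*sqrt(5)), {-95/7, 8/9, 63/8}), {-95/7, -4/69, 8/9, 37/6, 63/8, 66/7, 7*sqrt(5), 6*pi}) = {-95/7, -4/69, 8/9, 37/6, 63/8, 66/7, 7*sqrt(5), 6*pi}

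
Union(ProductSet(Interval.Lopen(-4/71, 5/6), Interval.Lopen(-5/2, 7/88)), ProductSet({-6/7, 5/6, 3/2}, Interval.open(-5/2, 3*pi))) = Union(ProductSet({-6/7, 5/6, 3/2}, Interval.open(-5/2, 3*pi)), ProductSet(Interval.Lopen(-4/71, 5/6), Interval.Lopen(-5/2, 7/88)))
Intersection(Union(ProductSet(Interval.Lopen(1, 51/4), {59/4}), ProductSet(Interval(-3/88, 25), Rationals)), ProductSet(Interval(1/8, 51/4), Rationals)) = ProductSet(Interval(1/8, 51/4), Rationals)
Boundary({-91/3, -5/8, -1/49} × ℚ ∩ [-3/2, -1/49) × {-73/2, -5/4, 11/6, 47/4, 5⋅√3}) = {-5/8} × {-73/2, -5/4, 11/6, 47/4}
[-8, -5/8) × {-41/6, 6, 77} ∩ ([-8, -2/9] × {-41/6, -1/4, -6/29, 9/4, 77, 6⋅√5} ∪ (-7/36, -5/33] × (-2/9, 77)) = [-8, -5/8) × {-41/6, 77}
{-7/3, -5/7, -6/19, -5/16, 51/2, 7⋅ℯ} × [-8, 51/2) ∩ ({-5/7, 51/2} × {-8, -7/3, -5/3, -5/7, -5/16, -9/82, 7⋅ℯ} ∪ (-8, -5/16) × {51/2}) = {-5/7, 51/2} × {-8, -7/3, -5/3, -5/7, -5/16, -9/82, 7⋅ℯ}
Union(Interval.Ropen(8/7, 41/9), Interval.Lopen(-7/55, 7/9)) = Union(Interval.Lopen(-7/55, 7/9), Interval.Ropen(8/7, 41/9))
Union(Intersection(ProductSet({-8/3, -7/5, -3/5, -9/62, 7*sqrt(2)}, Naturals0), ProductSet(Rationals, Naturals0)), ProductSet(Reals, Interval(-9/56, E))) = Union(ProductSet({-8/3, -7/5, -3/5, -9/62}, Naturals0), ProductSet(Reals, Interval(-9/56, E)))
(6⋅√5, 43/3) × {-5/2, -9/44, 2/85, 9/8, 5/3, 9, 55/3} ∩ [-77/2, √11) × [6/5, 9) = ∅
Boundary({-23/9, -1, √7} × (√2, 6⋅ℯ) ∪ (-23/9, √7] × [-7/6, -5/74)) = ({-23/9, √7} × [-7/6, -5/74]) ∪ ([-23/9, √7] × {-7/6, -5/74}) ∪ ({-23/9, -1, √7} × [√2, 6⋅ℯ])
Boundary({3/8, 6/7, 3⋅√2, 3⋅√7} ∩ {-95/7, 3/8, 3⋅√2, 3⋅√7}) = {3/8, 3⋅√2, 3⋅√7}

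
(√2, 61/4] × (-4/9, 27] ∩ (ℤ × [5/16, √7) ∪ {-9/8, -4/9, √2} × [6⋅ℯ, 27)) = {2, 3, …, 15} × [5/16, √7)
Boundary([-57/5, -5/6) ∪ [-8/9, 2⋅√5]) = {-57/5, 2⋅√5}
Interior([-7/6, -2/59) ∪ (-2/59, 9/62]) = (-7/6, -2/59) ∪ (-2/59, 9/62)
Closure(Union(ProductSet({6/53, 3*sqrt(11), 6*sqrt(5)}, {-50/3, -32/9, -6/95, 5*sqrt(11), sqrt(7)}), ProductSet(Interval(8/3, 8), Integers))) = Union(ProductSet({6/53, 3*sqrt(11), 6*sqrt(5)}, {-50/3, -32/9, -6/95, 5*sqrt(11), sqrt(7)}), ProductSet(Interval(8/3, 8), Integers))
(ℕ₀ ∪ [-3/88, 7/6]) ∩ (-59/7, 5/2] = [-3/88, 7/6] ∪ {0, 1, 2}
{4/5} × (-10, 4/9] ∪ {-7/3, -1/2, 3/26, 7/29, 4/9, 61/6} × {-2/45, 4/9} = ({4/5} × (-10, 4/9]) ∪ ({-7/3, -1/2, 3/26, 7/29, 4/9, 61/6} × {-2/45, 4/9})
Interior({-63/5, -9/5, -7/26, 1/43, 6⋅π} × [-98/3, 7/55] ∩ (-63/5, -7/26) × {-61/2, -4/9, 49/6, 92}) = ∅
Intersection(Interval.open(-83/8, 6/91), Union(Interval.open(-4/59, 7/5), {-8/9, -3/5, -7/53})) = Union({-8/9, -3/5, -7/53}, Interval.open(-4/59, 6/91))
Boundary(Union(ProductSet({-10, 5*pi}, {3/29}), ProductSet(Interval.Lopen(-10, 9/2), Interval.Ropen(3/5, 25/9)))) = Union(ProductSet({-10, 9/2}, Interval(3/5, 25/9)), ProductSet({-10, 5*pi}, {3/29}), ProductSet(Interval(-10, 9/2), {3/5, 25/9}))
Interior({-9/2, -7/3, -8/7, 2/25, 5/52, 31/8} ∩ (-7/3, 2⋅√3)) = ∅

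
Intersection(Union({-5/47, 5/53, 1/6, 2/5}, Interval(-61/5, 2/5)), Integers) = Range(-12, 1, 1)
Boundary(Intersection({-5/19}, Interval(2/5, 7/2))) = EmptySet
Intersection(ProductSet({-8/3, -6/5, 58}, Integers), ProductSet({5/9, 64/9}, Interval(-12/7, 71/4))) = EmptySet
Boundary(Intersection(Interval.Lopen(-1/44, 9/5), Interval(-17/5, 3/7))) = {-1/44, 3/7}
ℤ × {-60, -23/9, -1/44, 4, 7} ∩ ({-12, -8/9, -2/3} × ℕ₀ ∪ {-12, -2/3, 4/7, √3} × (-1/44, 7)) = {-12} × {4, 7}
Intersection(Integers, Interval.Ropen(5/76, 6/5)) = Range(1, 2, 1)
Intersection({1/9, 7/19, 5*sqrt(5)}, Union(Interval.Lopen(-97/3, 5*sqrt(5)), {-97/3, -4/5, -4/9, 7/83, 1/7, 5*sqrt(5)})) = {1/9, 7/19, 5*sqrt(5)}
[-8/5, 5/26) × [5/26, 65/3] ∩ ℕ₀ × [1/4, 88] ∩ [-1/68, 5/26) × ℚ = {0} × (ℚ ∩ [1/4, 65/3])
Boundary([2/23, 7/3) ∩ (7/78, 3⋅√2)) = {7/78, 7/3}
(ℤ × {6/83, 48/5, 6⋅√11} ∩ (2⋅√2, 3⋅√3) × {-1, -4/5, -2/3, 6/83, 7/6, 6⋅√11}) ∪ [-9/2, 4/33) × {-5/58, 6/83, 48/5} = ([-9/2, 4/33) × {-5/58, 6/83, 48/5}) ∪ ({3, 4, 5} × {6/83, 6⋅√11})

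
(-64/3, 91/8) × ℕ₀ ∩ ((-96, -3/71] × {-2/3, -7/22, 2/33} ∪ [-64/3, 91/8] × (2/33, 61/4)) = (-64/3, 91/8) × {1, 2, …, 15}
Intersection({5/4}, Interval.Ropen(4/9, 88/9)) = {5/4}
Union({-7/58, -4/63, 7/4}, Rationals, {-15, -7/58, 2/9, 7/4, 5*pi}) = Union({5*pi}, Rationals)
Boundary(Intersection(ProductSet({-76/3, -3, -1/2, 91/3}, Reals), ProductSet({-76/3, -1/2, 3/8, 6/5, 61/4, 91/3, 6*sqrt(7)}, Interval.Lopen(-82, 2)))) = ProductSet({-76/3, -1/2, 91/3}, Interval(-82, 2))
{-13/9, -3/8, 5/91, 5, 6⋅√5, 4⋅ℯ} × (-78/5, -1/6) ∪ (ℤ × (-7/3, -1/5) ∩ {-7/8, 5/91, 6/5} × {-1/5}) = {-13/9, -3/8, 5/91, 5, 6⋅√5, 4⋅ℯ} × (-78/5, -1/6)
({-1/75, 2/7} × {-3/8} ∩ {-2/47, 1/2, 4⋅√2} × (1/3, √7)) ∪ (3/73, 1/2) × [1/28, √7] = (3/73, 1/2) × [1/28, √7]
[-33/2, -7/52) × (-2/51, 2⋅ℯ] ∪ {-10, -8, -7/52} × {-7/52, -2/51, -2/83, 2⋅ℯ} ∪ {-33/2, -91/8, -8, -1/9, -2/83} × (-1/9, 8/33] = ({-10, -8, -7/52} × {-7/52, -2/51, -2/83, 2⋅ℯ}) ∪ ({-33/2, -91/8, -8, -1/9, -2/83} × (-1/9, 8/33]) ∪ ([-33/2, -7/52) × (-2/51, 2⋅ℯ])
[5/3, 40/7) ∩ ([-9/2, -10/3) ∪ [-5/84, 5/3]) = {5/3}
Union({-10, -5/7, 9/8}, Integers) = Union({-5/7, 9/8}, Integers)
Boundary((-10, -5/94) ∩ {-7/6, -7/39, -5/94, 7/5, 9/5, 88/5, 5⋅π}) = {-7/6, -7/39}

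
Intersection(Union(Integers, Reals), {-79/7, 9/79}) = {-79/7, 9/79}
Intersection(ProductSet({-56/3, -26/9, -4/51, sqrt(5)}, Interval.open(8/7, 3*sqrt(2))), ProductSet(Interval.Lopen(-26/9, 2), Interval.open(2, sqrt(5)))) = ProductSet({-4/51}, Interval.open(2, sqrt(5)))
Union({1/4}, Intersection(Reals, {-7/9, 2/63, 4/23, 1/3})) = {-7/9, 2/63, 4/23, 1/4, 1/3}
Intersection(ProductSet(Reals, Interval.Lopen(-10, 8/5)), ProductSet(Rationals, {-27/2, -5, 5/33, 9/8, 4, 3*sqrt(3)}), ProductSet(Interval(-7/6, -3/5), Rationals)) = ProductSet(Intersection(Interval(-7/6, -3/5), Rationals), {-5, 5/33, 9/8})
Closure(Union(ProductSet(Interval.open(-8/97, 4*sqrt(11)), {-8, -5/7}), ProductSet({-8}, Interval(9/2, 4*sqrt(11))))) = Union(ProductSet({-8}, Interval(9/2, 4*sqrt(11))), ProductSet(Interval(-8/97, 4*sqrt(11)), {-8, -5/7}))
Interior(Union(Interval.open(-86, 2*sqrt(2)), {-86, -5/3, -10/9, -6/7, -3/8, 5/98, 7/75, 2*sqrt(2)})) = Interval.open(-86, 2*sqrt(2))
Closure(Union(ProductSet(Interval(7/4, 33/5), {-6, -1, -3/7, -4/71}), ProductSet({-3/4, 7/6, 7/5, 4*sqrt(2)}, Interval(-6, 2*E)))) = Union(ProductSet({-3/4, 7/6, 7/5, 4*sqrt(2)}, Interval(-6, 2*E)), ProductSet(Interval(7/4, 33/5), {-6, -1, -3/7, -4/71}))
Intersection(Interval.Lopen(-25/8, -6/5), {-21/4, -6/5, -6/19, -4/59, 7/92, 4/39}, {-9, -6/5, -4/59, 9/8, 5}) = {-6/5}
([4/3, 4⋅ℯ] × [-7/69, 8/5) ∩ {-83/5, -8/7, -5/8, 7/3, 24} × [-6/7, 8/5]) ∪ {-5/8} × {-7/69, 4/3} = ({-5/8} × {-7/69, 4/3}) ∪ ({7/3} × [-7/69, 8/5))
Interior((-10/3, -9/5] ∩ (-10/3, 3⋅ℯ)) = (-10/3, -9/5)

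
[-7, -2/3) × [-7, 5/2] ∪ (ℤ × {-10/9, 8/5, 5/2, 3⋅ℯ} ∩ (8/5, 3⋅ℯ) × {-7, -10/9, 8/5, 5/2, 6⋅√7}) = ({2, 3, …, 8} × {-10/9, 8/5, 5/2}) ∪ ([-7, -2/3) × [-7, 5/2])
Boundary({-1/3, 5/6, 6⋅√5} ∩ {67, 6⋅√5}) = {6⋅√5}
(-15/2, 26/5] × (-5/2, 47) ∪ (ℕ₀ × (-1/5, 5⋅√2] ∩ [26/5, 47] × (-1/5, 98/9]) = ((-15/2, 26/5] × (-5/2, 47)) ∪ ({6, 7, …, 47} × (-1/5, 5⋅√2])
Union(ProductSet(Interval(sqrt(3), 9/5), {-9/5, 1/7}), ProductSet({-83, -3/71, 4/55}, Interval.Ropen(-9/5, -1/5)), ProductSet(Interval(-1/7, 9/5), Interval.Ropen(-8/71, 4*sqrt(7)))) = Union(ProductSet({-83, -3/71, 4/55}, Interval.Ropen(-9/5, -1/5)), ProductSet(Interval(-1/7, 9/5), Interval.Ropen(-8/71, 4*sqrt(7))), ProductSet(Interval(sqrt(3), 9/5), {-9/5, 1/7}))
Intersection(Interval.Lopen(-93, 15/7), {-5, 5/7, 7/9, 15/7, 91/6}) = {-5, 5/7, 7/9, 15/7}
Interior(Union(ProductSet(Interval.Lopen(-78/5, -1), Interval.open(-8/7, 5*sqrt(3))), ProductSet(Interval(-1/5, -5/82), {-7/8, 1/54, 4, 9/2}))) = ProductSet(Interval.open(-78/5, -1), Interval.open(-8/7, 5*sqrt(3)))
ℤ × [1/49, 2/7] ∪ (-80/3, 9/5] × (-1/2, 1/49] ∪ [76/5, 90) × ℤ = (ℤ × [1/49, 2/7]) ∪ ([76/5, 90) × ℤ) ∪ ((-80/3, 9/5] × (-1/2, 1/49])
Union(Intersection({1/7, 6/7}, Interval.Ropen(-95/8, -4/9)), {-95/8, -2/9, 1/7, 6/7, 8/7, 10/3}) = {-95/8, -2/9, 1/7, 6/7, 8/7, 10/3}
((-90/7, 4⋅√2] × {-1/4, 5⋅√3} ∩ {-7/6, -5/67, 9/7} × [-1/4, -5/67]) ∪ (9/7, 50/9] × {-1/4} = ({-7/6, -5/67} ∪ [9/7, 50/9]) × {-1/4}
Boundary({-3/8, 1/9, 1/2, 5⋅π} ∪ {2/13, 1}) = {-3/8, 1/9, 2/13, 1/2, 1, 5⋅π}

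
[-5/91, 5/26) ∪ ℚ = ℚ ∪ [-5/91, 5/26]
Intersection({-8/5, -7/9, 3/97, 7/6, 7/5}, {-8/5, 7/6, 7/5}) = {-8/5, 7/6, 7/5}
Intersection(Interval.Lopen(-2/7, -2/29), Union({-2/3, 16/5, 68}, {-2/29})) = {-2/29}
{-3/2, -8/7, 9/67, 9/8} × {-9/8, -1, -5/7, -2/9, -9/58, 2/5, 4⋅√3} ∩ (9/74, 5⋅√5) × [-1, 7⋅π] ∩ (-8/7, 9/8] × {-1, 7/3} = {9/67, 9/8} × {-1}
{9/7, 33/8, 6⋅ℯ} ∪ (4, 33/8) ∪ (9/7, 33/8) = [9/7, 33/8] ∪ {6⋅ℯ}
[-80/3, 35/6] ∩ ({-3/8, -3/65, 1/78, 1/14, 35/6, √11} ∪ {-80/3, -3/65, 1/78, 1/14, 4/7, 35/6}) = {-80/3, -3/8, -3/65, 1/78, 1/14, 4/7, 35/6, √11}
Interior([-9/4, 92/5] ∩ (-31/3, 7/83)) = (-9/4, 7/83)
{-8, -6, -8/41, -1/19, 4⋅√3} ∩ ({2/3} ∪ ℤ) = {-8, -6}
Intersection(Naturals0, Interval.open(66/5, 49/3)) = Range(14, 17, 1)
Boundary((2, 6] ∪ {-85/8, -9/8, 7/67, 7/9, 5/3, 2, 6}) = {-85/8, -9/8, 7/67, 7/9, 5/3, 2, 6}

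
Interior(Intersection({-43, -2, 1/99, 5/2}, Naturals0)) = EmptySet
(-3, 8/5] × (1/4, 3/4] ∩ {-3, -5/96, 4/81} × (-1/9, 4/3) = {-5/96, 4/81} × (1/4, 3/4]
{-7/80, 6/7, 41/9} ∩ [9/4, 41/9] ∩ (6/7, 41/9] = {41/9}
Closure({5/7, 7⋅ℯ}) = {5/7, 7⋅ℯ}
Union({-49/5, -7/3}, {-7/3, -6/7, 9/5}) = {-49/5, -7/3, -6/7, 9/5}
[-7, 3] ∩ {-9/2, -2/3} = {-9/2, -2/3}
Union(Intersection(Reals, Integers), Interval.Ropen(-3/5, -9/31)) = Union(Integers, Interval.Ropen(-3/5, -9/31))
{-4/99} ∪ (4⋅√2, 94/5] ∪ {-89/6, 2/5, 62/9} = {-89/6, -4/99, 2/5} ∪ (4⋅√2, 94/5]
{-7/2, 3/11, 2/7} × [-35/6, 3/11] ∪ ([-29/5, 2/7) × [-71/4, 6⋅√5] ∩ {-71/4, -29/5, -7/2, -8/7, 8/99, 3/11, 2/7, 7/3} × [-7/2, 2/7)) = ({-7/2, 3/11, 2/7} × [-35/6, 3/11]) ∪ ({-29/5, -7/2, -8/7, 8/99, 3/11} × [-7/2, 2/7))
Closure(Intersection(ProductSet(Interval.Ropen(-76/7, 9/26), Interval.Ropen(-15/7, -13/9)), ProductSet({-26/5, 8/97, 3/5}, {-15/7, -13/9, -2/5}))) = ProductSet({-26/5, 8/97}, {-15/7})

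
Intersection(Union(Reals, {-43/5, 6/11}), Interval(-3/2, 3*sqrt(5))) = Interval(-3/2, 3*sqrt(5))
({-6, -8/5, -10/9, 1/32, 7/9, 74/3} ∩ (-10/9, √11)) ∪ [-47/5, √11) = [-47/5, √11)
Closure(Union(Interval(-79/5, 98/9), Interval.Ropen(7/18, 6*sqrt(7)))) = Interval(-79/5, 6*sqrt(7))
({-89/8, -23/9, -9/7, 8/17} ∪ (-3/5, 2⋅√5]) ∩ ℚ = {-89/8, -23/9, -9/7} ∪ (ℚ ∩ (-3/5, 2⋅√5])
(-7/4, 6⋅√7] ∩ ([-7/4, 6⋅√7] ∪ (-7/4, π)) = (-7/4, 6⋅√7]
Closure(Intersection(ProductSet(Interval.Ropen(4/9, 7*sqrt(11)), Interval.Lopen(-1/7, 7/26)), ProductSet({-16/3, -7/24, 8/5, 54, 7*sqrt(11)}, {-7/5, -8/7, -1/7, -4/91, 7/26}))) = ProductSet({8/5}, {-4/91, 7/26})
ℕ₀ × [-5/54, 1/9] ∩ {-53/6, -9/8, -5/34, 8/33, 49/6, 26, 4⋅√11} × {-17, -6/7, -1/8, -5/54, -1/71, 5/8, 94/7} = {26} × {-5/54, -1/71}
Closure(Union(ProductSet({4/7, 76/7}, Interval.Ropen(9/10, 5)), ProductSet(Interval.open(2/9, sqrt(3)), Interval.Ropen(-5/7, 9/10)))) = Union(ProductSet({2/9, sqrt(3)}, Interval(-5/7, 9/10)), ProductSet({4/7, 76/7}, Interval(9/10, 5)), ProductSet(Interval(2/9, sqrt(3)), {-5/7, 9/10}), ProductSet(Interval.open(2/9, sqrt(3)), Interval.Ropen(-5/7, 9/10)))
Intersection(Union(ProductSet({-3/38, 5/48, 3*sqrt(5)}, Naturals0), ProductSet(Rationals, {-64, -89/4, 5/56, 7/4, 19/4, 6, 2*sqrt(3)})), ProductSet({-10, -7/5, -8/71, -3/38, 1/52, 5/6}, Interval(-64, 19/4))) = Union(ProductSet({-3/38}, Range(0, 5, 1)), ProductSet({-10, -7/5, -8/71, -3/38, 1/52, 5/6}, {-64, -89/4, 5/56, 7/4, 19/4, 2*sqrt(3)}))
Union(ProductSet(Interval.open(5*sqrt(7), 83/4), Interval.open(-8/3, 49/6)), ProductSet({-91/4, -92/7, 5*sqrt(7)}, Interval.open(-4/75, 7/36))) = Union(ProductSet({-91/4, -92/7, 5*sqrt(7)}, Interval.open(-4/75, 7/36)), ProductSet(Interval.open(5*sqrt(7), 83/4), Interval.open(-8/3, 49/6)))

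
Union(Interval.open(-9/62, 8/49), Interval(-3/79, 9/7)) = Interval.Lopen(-9/62, 9/7)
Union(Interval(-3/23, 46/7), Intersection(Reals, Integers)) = Union(Integers, Interval(-3/23, 46/7))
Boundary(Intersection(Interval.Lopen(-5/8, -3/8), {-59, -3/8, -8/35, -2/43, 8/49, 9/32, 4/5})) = {-3/8}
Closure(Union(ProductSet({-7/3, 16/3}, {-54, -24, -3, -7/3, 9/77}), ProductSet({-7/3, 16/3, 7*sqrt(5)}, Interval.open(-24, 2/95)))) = Union(ProductSet({-7/3, 16/3}, {-54, -24, -3, -7/3, 9/77}), ProductSet({-7/3, 16/3, 7*sqrt(5)}, Interval(-24, 2/95)))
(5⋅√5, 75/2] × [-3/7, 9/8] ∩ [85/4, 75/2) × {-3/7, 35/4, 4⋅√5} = [85/4, 75/2) × {-3/7}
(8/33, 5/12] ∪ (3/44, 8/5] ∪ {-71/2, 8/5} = {-71/2} ∪ (3/44, 8/5]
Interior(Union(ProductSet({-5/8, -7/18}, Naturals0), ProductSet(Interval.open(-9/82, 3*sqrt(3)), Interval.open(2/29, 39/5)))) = ProductSet(Interval.open(-9/82, 3*sqrt(3)), Interval.open(2/29, 39/5))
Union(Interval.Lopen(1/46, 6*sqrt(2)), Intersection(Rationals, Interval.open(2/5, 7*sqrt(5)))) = Union(Intersection(Interval.open(2/5, 7*sqrt(5)), Rationals), Interval.Lopen(1/46, 6*sqrt(2)))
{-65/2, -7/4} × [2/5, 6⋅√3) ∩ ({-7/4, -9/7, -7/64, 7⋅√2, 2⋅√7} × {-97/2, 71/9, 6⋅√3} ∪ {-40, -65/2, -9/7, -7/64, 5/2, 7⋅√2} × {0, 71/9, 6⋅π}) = {-65/2, -7/4} × {71/9}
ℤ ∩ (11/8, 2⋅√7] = {2, 3, 4, 5}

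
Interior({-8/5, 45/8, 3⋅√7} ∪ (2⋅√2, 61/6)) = (2⋅√2, 61/6)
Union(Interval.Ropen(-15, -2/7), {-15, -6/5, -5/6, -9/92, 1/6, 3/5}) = Union({-9/92, 1/6, 3/5}, Interval.Ropen(-15, -2/7))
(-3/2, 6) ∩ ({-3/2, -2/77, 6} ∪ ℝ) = (-3/2, 6)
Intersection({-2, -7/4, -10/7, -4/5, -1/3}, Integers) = {-2}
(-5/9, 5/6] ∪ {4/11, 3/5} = (-5/9, 5/6]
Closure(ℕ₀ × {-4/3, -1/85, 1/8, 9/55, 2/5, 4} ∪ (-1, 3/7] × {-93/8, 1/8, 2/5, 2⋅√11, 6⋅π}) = (ℕ₀ × {-4/3, -1/85, 1/8, 9/55, 2/5, 4}) ∪ ([-1, 3/7] × {-93/8, 1/8, 2/5, 2⋅√11, 6⋅π})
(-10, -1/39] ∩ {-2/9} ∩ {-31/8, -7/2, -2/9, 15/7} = {-2/9}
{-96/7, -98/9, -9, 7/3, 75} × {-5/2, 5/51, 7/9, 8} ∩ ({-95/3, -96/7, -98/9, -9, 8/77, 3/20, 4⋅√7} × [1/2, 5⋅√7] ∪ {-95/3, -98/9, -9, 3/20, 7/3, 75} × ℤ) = ({-96/7, -98/9, -9} × {7/9, 8}) ∪ ({-98/9, -9, 7/3, 75} × {8})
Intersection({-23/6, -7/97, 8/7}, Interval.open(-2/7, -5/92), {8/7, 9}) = EmptySet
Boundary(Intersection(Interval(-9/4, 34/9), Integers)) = Range(-2, 4, 1)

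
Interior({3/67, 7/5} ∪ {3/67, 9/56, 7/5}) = ∅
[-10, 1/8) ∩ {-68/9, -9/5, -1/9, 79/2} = {-68/9, -9/5, -1/9}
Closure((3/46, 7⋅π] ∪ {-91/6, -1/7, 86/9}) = {-91/6, -1/7} ∪ [3/46, 7⋅π]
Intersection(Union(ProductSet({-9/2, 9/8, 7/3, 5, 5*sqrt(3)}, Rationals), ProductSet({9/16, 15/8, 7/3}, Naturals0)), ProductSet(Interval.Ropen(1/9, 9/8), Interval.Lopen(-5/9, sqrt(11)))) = ProductSet({9/16}, Range(0, 4, 1))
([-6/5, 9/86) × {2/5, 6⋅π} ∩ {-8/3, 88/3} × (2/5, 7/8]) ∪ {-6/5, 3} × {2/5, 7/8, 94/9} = {-6/5, 3} × {2/5, 7/8, 94/9}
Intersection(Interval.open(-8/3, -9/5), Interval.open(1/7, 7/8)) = EmptySet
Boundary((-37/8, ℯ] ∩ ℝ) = {-37/8, ℯ}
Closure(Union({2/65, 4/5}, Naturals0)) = Union({2/65, 4/5}, Naturals0)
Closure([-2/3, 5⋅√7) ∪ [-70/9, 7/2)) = [-70/9, 5⋅√7]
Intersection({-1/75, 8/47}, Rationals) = {-1/75, 8/47}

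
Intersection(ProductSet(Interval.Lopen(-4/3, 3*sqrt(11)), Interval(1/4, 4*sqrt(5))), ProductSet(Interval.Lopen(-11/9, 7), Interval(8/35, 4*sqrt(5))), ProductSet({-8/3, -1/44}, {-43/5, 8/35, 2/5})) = ProductSet({-1/44}, {2/5})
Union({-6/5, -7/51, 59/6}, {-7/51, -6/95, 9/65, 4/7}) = {-6/5, -7/51, -6/95, 9/65, 4/7, 59/6}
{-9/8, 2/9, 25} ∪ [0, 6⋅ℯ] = {-9/8, 25} ∪ [0, 6⋅ℯ]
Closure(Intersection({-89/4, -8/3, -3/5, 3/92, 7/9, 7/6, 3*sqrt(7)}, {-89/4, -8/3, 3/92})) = {-89/4, -8/3, 3/92}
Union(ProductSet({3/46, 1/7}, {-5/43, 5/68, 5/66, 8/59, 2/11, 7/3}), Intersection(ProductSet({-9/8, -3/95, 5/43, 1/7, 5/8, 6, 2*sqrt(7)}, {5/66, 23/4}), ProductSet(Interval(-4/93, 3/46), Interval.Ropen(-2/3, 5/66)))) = ProductSet({3/46, 1/7}, {-5/43, 5/68, 5/66, 8/59, 2/11, 7/3})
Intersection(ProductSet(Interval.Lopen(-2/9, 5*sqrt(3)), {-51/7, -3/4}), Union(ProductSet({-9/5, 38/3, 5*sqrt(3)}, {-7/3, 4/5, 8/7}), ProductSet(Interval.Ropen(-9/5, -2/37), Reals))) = ProductSet(Interval.open(-2/9, -2/37), {-51/7, -3/4})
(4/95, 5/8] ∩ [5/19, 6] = [5/19, 5/8]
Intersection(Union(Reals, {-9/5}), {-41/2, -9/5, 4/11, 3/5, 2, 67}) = {-41/2, -9/5, 4/11, 3/5, 2, 67}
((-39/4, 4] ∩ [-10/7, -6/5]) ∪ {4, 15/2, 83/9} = [-10/7, -6/5] ∪ {4, 15/2, 83/9}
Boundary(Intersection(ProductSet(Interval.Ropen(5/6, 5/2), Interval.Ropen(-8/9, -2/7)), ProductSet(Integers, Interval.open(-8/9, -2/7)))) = ProductSet(Range(1, 3, 1), Interval(-8/9, -2/7))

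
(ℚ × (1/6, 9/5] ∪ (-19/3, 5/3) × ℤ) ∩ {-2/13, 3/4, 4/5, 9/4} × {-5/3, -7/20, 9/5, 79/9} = {-2/13, 3/4, 4/5, 9/4} × {9/5}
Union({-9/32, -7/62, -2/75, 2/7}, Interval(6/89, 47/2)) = Union({-9/32, -7/62, -2/75}, Interval(6/89, 47/2))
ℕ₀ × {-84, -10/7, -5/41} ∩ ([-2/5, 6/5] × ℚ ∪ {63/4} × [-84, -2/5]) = {0, 1} × {-84, -10/7, -5/41}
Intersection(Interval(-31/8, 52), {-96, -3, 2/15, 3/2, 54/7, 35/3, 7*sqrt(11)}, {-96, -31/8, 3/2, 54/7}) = {3/2, 54/7}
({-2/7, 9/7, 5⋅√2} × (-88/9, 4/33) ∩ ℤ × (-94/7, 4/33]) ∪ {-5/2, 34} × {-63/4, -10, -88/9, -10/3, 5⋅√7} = {-5/2, 34} × {-63/4, -10, -88/9, -10/3, 5⋅√7}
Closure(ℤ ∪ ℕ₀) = ℤ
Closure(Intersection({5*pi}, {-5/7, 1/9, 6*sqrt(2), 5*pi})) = {5*pi}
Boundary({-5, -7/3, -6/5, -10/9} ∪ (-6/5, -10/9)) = {-5, -7/3, -6/5, -10/9}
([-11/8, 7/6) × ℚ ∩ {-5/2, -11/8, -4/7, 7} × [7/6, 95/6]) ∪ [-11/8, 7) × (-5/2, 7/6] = ({-11/8, -4/7} × (ℚ ∩ [7/6, 95/6])) ∪ ([-11/8, 7) × (-5/2, 7/6])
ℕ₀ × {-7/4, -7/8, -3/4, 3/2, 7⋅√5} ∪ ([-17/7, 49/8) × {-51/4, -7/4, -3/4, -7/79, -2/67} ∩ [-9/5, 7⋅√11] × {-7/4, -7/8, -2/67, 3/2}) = ([-9/5, 49/8) × {-7/4, -2/67}) ∪ (ℕ₀ × {-7/4, -7/8, -3/4, 3/2, 7⋅√5})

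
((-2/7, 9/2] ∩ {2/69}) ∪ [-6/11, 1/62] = [-6/11, 1/62] ∪ {2/69}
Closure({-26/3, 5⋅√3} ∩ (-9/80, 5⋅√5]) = {5⋅√3}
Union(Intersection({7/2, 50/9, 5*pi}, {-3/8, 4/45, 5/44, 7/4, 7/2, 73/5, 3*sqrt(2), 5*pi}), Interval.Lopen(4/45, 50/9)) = Union({5*pi}, Interval.Lopen(4/45, 50/9))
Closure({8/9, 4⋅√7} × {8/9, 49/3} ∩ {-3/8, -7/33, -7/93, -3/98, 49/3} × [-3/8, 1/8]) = ∅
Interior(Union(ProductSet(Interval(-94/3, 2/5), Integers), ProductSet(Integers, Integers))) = EmptySet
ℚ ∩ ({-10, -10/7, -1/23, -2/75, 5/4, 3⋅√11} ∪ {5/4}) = {-10, -10/7, -1/23, -2/75, 5/4}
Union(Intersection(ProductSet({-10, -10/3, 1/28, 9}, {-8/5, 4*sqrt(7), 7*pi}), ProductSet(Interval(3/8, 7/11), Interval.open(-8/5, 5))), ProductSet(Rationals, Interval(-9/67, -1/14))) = ProductSet(Rationals, Interval(-9/67, -1/14))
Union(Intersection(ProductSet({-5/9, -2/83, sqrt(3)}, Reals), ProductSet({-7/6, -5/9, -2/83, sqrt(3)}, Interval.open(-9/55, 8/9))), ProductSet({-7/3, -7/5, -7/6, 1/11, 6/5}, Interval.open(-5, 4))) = Union(ProductSet({-5/9, -2/83, sqrt(3)}, Interval.open(-9/55, 8/9)), ProductSet({-7/3, -7/5, -7/6, 1/11, 6/5}, Interval.open(-5, 4)))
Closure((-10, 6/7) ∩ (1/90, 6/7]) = [1/90, 6/7]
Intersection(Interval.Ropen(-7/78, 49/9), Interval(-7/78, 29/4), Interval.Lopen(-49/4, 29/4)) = Interval.Ropen(-7/78, 49/9)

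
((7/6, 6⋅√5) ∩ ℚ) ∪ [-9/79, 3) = [-9/79, 3] ∪ (ℚ ∩ (7/6, 6⋅√5))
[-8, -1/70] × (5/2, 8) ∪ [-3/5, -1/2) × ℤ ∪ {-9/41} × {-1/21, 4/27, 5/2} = ({-9/41} × {-1/21, 4/27, 5/2}) ∪ ([-3/5, -1/2) × ℤ) ∪ ([-8, -1/70] × (5/2, 8))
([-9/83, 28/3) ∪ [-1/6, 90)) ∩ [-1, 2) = [-1/6, 2)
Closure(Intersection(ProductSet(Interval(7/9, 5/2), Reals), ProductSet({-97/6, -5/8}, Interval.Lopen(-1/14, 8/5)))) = EmptySet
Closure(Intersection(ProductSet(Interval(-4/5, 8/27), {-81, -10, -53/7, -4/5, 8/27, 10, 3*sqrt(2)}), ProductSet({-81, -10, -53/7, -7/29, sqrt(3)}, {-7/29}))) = EmptySet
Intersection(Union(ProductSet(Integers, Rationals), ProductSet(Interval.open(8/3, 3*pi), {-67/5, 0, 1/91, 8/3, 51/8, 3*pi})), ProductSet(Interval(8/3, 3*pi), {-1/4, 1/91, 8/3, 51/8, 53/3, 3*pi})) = Union(ProductSet(Interval.open(8/3, 3*pi), {1/91, 8/3, 51/8, 3*pi}), ProductSet(Range(3, 10, 1), {-1/4, 1/91, 8/3, 51/8, 53/3}))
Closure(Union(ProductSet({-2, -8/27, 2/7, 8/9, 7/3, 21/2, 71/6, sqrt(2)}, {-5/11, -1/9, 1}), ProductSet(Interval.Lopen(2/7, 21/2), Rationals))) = Union(ProductSet({-2, -8/27, 2/7, 8/9, 7/3, 21/2, 71/6, sqrt(2)}, {-5/11, -1/9, 1}), ProductSet(Interval(2/7, 21/2), Reals))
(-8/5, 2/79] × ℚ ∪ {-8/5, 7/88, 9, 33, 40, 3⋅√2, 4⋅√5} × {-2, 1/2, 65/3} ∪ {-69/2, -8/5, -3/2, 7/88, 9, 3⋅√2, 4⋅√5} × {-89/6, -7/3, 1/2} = ((-8/5, 2/79] × ℚ) ∪ ({-69/2, -8/5, -3/2, 7/88, 9, 3⋅√2, 4⋅√5} × {-89/6, -7/3, 1/2}) ∪ ({-8/5, 7/88, 9, 33, 40, 3⋅√2, 4⋅√5} × {-2, 1/2, 65/3})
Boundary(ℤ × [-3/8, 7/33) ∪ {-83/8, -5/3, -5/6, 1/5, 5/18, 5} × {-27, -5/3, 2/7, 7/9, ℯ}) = (ℤ × [-3/8, 7/33]) ∪ ({-83/8, -5/3, -5/6, 1/5, 5/18, 5} × {-27, -5/3, 2/7, 7/9, ℯ})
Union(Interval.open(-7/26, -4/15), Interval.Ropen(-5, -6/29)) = Interval.Ropen(-5, -6/29)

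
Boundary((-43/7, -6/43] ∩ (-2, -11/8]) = {-2, -11/8}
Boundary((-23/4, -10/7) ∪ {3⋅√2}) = {-23/4, -10/7, 3⋅√2}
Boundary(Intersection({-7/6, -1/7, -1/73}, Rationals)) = {-7/6, -1/7, -1/73}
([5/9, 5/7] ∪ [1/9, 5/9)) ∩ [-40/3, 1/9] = {1/9}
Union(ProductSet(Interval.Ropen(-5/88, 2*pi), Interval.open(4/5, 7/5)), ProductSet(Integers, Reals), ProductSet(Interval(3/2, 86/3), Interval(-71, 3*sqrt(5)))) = Union(ProductSet(Integers, Reals), ProductSet(Interval.Ropen(-5/88, 2*pi), Interval.open(4/5, 7/5)), ProductSet(Interval(3/2, 86/3), Interval(-71, 3*sqrt(5))))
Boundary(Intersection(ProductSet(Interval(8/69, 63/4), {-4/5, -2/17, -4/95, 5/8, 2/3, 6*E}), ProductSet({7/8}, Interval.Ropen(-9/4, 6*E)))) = ProductSet({7/8}, {-4/5, -2/17, -4/95, 5/8, 2/3})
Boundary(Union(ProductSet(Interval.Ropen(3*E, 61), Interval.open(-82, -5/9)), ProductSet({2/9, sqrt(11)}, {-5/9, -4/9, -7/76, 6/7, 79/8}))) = Union(ProductSet({2/9, sqrt(11)}, {-5/9, -4/9, -7/76, 6/7, 79/8}), ProductSet({61, 3*E}, Interval(-82, -5/9)), ProductSet(Interval(3*E, 61), {-82, -5/9}))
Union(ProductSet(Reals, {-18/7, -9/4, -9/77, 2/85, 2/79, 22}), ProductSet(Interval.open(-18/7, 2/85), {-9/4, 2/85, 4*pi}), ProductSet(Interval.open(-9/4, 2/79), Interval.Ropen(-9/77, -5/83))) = Union(ProductSet(Interval.open(-18/7, 2/85), {-9/4, 2/85, 4*pi}), ProductSet(Interval.open(-9/4, 2/79), Interval.Ropen(-9/77, -5/83)), ProductSet(Reals, {-18/7, -9/4, -9/77, 2/85, 2/79, 22}))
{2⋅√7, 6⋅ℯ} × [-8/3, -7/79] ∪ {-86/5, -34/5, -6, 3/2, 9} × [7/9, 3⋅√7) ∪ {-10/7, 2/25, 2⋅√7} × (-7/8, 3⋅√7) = ({2⋅√7, 6⋅ℯ} × [-8/3, -7/79]) ∪ ({-86/5, -34/5, -6, 3/2, 9} × [7/9, 3⋅√7)) ∪ ({-10/7, 2/25, 2⋅√7} × (-7/8, 3⋅√7))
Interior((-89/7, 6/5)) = (-89/7, 6/5)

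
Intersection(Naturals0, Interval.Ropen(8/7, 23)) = Range(2, 23, 1)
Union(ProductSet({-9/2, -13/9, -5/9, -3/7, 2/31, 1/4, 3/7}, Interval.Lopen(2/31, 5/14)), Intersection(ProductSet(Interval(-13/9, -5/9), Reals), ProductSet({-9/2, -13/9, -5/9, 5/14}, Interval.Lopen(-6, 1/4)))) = Union(ProductSet({-13/9, -5/9}, Interval.Lopen(-6, 1/4)), ProductSet({-9/2, -13/9, -5/9, -3/7, 2/31, 1/4, 3/7}, Interval.Lopen(2/31, 5/14)))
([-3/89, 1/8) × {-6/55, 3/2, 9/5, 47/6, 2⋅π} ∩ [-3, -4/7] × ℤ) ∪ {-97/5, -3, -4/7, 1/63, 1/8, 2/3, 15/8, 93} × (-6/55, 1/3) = {-97/5, -3, -4/7, 1/63, 1/8, 2/3, 15/8, 93} × (-6/55, 1/3)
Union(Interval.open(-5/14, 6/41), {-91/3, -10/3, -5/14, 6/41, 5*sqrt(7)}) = Union({-91/3, -10/3, 5*sqrt(7)}, Interval(-5/14, 6/41))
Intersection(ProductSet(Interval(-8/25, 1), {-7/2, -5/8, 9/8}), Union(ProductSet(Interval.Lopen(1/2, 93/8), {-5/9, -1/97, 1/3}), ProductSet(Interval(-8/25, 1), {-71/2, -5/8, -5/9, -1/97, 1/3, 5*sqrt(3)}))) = ProductSet(Interval(-8/25, 1), {-5/8})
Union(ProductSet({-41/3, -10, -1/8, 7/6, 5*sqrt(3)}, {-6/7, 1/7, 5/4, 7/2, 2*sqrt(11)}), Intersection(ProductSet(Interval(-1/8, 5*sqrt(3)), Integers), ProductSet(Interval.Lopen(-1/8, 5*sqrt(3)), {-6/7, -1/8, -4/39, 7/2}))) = ProductSet({-41/3, -10, -1/8, 7/6, 5*sqrt(3)}, {-6/7, 1/7, 5/4, 7/2, 2*sqrt(11)})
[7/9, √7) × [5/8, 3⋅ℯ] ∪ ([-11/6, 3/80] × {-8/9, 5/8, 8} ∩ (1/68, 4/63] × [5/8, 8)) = ((1/68, 3/80] × {5/8}) ∪ ([7/9, √7) × [5/8, 3⋅ℯ])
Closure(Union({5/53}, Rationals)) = Reals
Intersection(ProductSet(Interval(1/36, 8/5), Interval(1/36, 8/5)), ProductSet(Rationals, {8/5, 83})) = ProductSet(Intersection(Interval(1/36, 8/5), Rationals), {8/5})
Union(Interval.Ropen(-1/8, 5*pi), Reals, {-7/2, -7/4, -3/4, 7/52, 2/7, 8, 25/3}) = Interval(-oo, oo)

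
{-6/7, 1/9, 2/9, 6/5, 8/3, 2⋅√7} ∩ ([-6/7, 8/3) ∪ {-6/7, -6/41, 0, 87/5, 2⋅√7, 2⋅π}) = {-6/7, 1/9, 2/9, 6/5, 2⋅√7}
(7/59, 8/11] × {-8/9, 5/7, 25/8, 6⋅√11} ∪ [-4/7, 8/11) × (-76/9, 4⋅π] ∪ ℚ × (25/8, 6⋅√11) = (ℚ × (25/8, 6⋅√11)) ∪ ([-4/7, 8/11) × (-76/9, 4⋅π]) ∪ ((7/59, 8/11] × {-8/9, 5/7, 25/8, 6⋅√11})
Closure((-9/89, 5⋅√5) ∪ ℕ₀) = [-9/89, 5⋅√5] ∪ ℕ₀ ∪ (ℕ₀ \ (-9/89, 5⋅√5))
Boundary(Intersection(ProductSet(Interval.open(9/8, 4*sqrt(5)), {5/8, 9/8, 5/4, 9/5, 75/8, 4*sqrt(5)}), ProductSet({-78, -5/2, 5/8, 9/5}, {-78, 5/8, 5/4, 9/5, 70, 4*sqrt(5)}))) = ProductSet({9/5}, {5/8, 5/4, 9/5, 4*sqrt(5)})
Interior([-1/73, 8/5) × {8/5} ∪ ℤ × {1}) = ∅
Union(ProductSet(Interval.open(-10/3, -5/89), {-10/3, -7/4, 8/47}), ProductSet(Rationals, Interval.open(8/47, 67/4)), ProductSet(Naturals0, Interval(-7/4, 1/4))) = Union(ProductSet(Interval.open(-10/3, -5/89), {-10/3, -7/4, 8/47}), ProductSet(Naturals0, Interval(-7/4, 1/4)), ProductSet(Rationals, Interval.open(8/47, 67/4)))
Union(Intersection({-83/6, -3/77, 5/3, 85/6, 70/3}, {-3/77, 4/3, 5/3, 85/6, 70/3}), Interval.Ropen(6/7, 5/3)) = Union({-3/77, 85/6, 70/3}, Interval(6/7, 5/3))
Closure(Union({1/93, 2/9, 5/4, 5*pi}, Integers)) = Union({1/93, 2/9, 5/4, 5*pi}, Integers)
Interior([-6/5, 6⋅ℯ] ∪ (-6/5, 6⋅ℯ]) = (-6/5, 6⋅ℯ)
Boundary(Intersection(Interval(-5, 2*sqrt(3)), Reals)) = {-5, 2*sqrt(3)}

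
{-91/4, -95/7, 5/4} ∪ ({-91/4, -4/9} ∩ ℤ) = {-91/4, -95/7, 5/4}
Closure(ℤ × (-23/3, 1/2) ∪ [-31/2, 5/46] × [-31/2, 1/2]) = (ℤ × (-23/3, 1/2]) ∪ ([-31/2, 5/46] × [-31/2, 1/2]) ∪ ((ℤ \ (-31/2, 5/46)) × [-23/3, 1/2])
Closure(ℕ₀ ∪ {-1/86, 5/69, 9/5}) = {-1/86, 5/69, 9/5} ∪ ℕ₀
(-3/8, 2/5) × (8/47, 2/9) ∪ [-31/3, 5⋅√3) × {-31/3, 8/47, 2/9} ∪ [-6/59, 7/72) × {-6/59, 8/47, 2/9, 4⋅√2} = ((-3/8, 2/5) × (8/47, 2/9)) ∪ ([-31/3, 5⋅√3) × {-31/3, 8/47, 2/9}) ∪ ([-6/59, 7/72) × {-6/59, 8/47, 2/9, 4⋅√2})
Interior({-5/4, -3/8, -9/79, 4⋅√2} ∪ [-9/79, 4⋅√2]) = (-9/79, 4⋅√2)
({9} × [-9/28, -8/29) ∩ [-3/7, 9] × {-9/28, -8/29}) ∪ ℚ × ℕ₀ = (ℚ × ℕ₀) ∪ ({9} × {-9/28})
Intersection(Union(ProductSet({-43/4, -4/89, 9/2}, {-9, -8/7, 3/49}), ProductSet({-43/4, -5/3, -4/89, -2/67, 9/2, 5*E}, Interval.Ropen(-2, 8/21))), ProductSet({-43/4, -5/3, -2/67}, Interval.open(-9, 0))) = ProductSet({-43/4, -5/3, -2/67}, Interval.Ropen(-2, 0))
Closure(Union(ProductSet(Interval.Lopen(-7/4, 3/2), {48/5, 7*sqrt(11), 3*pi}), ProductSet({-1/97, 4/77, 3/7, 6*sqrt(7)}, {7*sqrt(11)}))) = Union(ProductSet({-1/97, 4/77, 3/7, 6*sqrt(7)}, {7*sqrt(11)}), ProductSet(Interval(-7/4, 3/2), {48/5, 7*sqrt(11), 3*pi}))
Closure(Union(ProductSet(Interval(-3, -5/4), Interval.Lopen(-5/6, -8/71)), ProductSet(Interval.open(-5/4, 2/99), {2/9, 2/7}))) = Union(ProductSet(Interval(-3, -5/4), Interval(-5/6, -8/71)), ProductSet(Interval(-5/4, 2/99), {2/9, 2/7}))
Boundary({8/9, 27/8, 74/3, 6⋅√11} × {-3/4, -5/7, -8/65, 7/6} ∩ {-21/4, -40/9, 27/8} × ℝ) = {27/8} × {-3/4, -5/7, -8/65, 7/6}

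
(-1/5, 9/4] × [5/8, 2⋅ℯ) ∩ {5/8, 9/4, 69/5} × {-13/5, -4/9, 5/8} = {5/8, 9/4} × {5/8}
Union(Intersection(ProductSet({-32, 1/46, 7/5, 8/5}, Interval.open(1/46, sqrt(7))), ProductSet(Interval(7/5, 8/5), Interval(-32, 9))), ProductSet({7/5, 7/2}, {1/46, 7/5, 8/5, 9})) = Union(ProductSet({7/5, 8/5}, Interval.open(1/46, sqrt(7))), ProductSet({7/5, 7/2}, {1/46, 7/5, 8/5, 9}))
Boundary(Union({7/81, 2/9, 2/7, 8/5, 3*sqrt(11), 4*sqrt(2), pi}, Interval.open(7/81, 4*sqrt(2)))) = {7/81, 3*sqrt(11), 4*sqrt(2)}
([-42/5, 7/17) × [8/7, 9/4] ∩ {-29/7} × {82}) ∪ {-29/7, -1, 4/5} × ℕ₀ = {-29/7, -1, 4/5} × ℕ₀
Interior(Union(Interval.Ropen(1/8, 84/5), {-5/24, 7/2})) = Interval.open(1/8, 84/5)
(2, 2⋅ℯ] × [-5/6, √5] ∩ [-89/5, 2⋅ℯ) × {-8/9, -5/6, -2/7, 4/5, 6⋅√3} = (2, 2⋅ℯ) × {-5/6, -2/7, 4/5}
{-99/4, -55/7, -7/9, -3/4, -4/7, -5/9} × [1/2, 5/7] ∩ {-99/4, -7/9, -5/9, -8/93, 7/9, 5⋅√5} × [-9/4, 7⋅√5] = {-99/4, -7/9, -5/9} × [1/2, 5/7]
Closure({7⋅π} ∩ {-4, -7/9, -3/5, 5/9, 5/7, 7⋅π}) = {7⋅π}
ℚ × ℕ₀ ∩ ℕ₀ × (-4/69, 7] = ℕ₀ × {0, 1, …, 7}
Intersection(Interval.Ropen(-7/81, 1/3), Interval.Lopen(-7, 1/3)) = Interval.Ropen(-7/81, 1/3)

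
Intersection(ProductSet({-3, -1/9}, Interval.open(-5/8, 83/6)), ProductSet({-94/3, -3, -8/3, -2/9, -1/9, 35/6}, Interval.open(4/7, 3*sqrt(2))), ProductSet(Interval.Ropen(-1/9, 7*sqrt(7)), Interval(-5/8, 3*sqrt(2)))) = ProductSet({-1/9}, Interval.open(4/7, 3*sqrt(2)))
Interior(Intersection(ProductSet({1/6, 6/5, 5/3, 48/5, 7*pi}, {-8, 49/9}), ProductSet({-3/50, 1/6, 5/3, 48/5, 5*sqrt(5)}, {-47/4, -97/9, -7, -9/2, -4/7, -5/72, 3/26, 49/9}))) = EmptySet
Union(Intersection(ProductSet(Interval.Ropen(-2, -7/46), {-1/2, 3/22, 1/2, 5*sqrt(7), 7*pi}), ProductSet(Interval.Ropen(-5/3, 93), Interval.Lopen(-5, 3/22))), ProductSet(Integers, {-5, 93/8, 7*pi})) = Union(ProductSet(Integers, {-5, 93/8, 7*pi}), ProductSet(Interval.Ropen(-5/3, -7/46), {-1/2, 3/22}))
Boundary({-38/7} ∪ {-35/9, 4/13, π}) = {-38/7, -35/9, 4/13, π}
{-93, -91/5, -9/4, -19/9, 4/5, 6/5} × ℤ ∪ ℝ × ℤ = ℝ × ℤ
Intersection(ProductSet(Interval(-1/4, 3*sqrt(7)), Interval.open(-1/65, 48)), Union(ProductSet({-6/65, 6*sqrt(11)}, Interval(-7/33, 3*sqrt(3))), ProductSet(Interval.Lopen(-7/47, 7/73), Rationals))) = Union(ProductSet({-6/65}, Interval.Lopen(-1/65, 3*sqrt(3))), ProductSet(Interval.Lopen(-7/47, 7/73), Intersection(Interval.open(-1/65, 48), Rationals)))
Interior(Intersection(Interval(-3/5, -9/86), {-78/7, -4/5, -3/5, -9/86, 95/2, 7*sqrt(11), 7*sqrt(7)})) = EmptySet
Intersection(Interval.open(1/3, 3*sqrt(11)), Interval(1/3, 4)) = Interval.Lopen(1/3, 4)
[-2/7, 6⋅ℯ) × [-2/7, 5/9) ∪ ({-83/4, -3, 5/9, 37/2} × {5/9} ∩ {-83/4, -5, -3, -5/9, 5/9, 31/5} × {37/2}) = [-2/7, 6⋅ℯ) × [-2/7, 5/9)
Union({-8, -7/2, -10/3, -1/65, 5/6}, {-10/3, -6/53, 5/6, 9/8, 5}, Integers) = Union({-7/2, -10/3, -6/53, -1/65, 5/6, 9/8}, Integers)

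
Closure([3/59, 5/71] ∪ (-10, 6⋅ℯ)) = [-10, 6⋅ℯ]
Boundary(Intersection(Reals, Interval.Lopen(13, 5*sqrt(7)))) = {13, 5*sqrt(7)}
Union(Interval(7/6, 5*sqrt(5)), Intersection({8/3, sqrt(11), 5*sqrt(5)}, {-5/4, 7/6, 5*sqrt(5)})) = Interval(7/6, 5*sqrt(5))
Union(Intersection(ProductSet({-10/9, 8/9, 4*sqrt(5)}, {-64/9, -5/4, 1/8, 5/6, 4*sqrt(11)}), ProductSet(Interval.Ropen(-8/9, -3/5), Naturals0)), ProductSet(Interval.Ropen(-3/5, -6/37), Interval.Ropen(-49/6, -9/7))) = ProductSet(Interval.Ropen(-3/5, -6/37), Interval.Ropen(-49/6, -9/7))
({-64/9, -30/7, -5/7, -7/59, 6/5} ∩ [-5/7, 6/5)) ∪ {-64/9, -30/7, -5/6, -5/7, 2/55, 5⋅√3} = {-64/9, -30/7, -5/6, -5/7, -7/59, 2/55, 5⋅√3}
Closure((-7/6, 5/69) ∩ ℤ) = {-1, 0}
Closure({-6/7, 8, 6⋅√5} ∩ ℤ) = {8}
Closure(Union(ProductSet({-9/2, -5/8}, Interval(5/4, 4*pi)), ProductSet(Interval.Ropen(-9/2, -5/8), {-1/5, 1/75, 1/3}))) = Union(ProductSet({-9/2, -5/8}, Interval(5/4, 4*pi)), ProductSet(Interval(-9/2, -5/8), {-1/5, 1/75, 1/3}))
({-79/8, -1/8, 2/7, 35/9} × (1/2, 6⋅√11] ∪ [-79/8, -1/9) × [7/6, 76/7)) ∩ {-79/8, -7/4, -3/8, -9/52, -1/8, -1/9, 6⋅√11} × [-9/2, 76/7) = ({-79/8, -1/8} × (1/2, 76/7)) ∪ ({-79/8, -7/4, -3/8, -9/52, -1/8} × [7/6, 76/7))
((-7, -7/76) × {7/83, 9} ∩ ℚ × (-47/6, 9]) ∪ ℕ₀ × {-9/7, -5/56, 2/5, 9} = (ℕ₀ × {-9/7, -5/56, 2/5, 9}) ∪ ((ℚ ∩ (-7, -7/76)) × {7/83, 9})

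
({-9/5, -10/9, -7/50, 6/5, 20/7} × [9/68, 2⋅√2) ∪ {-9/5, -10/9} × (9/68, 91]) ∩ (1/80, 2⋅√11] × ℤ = {6/5, 20/7} × {1, 2}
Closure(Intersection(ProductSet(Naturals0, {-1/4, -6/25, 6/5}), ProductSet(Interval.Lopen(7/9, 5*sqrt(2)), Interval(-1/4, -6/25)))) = ProductSet(Range(1, 8, 1), {-1/4, -6/25})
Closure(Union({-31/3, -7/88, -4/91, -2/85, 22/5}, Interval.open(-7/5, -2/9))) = Union({-31/3, -7/88, -4/91, -2/85, 22/5}, Interval(-7/5, -2/9))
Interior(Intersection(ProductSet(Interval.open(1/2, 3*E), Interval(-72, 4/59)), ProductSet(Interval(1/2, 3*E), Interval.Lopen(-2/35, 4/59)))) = ProductSet(Interval.open(1/2, 3*E), Interval.open(-2/35, 4/59))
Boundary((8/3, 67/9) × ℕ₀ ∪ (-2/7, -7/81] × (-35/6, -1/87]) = ({-2/7, -7/81} × [-35/6, -1/87]) ∪ ([-2/7, -7/81] × {-35/6, -1/87}) ∪ ([8/3, 67/9] × (ℕ₀ ∪ (ℕ₀ \ (-35/6, -1/87))))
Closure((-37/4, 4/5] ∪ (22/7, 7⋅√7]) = [-37/4, 4/5] ∪ [22/7, 7⋅√7]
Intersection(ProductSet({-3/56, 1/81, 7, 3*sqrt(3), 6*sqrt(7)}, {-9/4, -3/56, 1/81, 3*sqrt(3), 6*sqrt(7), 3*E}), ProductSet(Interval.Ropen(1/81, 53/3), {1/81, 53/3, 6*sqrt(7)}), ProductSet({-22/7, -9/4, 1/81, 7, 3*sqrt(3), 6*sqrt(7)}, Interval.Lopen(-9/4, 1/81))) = ProductSet({1/81, 7, 3*sqrt(3), 6*sqrt(7)}, {1/81})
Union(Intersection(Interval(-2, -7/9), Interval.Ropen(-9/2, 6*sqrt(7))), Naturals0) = Union(Interval(-2, -7/9), Naturals0)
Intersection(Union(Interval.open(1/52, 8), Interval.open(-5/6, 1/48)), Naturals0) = Range(0, 8, 1)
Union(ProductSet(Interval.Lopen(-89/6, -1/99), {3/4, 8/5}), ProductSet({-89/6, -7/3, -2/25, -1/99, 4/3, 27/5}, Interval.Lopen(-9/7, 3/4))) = Union(ProductSet({-89/6, -7/3, -2/25, -1/99, 4/3, 27/5}, Interval.Lopen(-9/7, 3/4)), ProductSet(Interval.Lopen(-89/6, -1/99), {3/4, 8/5}))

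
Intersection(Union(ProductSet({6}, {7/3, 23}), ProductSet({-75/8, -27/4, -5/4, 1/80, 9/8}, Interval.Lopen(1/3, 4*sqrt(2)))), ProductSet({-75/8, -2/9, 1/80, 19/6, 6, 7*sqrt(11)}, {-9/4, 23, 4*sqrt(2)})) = Union(ProductSet({6}, {23}), ProductSet({-75/8, 1/80}, {4*sqrt(2)}))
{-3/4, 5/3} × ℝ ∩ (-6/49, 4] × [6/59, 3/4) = {5/3} × [6/59, 3/4)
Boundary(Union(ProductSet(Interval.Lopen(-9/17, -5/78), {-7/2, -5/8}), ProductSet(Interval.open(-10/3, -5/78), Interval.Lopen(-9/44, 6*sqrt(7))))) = Union(ProductSet({-10/3, -5/78}, Interval(-9/44, 6*sqrt(7))), ProductSet(Interval(-10/3, -5/78), {-9/44, 6*sqrt(7)}), ProductSet(Interval(-9/17, -5/78), {-7/2, -5/8}))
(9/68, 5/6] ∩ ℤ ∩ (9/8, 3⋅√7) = ∅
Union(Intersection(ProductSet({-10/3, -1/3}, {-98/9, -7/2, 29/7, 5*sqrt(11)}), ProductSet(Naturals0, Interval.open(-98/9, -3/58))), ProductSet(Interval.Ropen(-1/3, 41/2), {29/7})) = ProductSet(Interval.Ropen(-1/3, 41/2), {29/7})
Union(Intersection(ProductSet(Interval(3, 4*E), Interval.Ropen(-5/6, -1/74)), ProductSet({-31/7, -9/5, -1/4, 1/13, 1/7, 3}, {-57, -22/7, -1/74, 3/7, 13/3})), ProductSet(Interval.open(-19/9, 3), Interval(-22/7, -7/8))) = ProductSet(Interval.open(-19/9, 3), Interval(-22/7, -7/8))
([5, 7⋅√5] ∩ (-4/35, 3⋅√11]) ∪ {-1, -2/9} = {-1, -2/9} ∪ [5, 3⋅√11]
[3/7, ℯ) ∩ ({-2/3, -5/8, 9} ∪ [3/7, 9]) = [3/7, ℯ)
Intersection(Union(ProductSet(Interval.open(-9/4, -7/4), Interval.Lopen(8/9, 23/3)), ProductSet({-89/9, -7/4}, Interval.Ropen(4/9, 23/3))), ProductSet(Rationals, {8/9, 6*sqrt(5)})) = ProductSet({-89/9, -7/4}, {8/9})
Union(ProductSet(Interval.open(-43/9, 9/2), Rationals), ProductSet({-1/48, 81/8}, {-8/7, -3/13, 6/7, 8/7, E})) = Union(ProductSet({-1/48, 81/8}, {-8/7, -3/13, 6/7, 8/7, E}), ProductSet(Interval.open(-43/9, 9/2), Rationals))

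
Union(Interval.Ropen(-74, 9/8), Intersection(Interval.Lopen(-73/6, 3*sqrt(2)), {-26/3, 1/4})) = Interval.Ropen(-74, 9/8)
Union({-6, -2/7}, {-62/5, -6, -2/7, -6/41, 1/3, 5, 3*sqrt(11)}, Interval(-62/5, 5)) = Union({3*sqrt(11)}, Interval(-62/5, 5))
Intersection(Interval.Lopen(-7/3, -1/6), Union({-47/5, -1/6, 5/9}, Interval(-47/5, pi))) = Interval.Lopen(-7/3, -1/6)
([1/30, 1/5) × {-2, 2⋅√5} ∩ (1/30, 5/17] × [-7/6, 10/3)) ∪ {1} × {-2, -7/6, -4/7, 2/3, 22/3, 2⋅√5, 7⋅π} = {1} × {-2, -7/6, -4/7, 2/3, 22/3, 2⋅√5, 7⋅π}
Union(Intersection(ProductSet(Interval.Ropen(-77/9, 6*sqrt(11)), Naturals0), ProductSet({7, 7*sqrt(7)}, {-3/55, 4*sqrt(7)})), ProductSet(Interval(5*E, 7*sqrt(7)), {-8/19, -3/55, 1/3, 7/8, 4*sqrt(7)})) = ProductSet(Interval(5*E, 7*sqrt(7)), {-8/19, -3/55, 1/3, 7/8, 4*sqrt(7)})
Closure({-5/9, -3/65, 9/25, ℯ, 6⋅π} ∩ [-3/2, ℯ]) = {-5/9, -3/65, 9/25, ℯ}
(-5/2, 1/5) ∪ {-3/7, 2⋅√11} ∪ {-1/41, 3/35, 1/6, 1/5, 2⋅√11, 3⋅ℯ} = (-5/2, 1/5] ∪ {2⋅√11, 3⋅ℯ}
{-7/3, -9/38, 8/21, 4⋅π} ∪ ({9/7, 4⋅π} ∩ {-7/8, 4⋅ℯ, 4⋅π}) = {-7/3, -9/38, 8/21, 4⋅π}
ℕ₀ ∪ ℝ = ℝ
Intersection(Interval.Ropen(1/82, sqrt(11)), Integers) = Range(1, 4, 1)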